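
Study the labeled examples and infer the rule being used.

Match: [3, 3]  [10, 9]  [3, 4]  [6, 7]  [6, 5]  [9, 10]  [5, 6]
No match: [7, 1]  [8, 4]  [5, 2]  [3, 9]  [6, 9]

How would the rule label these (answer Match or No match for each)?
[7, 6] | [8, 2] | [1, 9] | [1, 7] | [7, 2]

Match, No match, No match, No match, No match

The classifier is using: |first − second| ≤ 1.
Match: [7, 6], since |7−6| = 1.
No match: [8, 2], since |8−2| = 6.
No match: [1, 9], since |1−9| = 8.
No match: [1, 7], since |1−7| = 6.
No match: [7, 2], since |7−2| = 5.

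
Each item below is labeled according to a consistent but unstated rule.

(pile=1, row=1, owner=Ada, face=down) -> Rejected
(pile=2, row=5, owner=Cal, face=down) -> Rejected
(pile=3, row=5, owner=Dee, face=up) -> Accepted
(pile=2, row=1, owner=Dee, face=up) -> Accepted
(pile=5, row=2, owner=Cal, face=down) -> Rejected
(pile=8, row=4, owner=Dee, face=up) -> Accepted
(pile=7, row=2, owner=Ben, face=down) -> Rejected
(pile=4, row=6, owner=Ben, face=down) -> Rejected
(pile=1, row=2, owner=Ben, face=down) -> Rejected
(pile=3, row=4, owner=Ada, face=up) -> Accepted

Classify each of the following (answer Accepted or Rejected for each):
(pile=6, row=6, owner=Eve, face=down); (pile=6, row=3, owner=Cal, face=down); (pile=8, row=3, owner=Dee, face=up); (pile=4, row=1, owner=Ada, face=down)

A rule that fits every label: face is up — true of each 'Accepted' example, false of each 'Rejected' one.
Rejected: (pile=6, row=6, owner=Eve, face=down), since face is down. Rejected: (pile=6, row=3, owner=Cal, face=down), since face is down. Accepted: (pile=8, row=3, owner=Dee, face=up), since face is up. Rejected: (pile=4, row=1, owner=Ada, face=down), since face is down.

Rejected, Rejected, Accepted, Rejected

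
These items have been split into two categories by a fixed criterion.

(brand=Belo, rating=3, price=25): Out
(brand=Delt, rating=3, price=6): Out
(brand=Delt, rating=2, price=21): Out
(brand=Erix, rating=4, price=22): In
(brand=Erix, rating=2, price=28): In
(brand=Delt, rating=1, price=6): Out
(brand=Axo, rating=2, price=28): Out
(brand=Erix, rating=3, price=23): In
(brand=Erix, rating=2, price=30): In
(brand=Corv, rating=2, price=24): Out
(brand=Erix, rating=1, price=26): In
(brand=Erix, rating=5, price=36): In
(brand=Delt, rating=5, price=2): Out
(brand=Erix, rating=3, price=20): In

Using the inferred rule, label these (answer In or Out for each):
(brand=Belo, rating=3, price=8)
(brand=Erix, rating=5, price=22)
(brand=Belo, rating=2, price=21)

Out, In, Out

Comparing the two groups points to one rule — brand is Erix.
(brand=Belo, rating=3, price=8) → brand is Belo → Out. (brand=Erix, rating=5, price=22) → brand is Erix → In. (brand=Belo, rating=2, price=21) → brand is Belo → Out.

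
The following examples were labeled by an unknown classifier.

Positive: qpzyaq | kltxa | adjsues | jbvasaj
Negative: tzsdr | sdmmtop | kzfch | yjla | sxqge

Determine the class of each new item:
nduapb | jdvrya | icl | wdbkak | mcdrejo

Positive, Positive, Negative, Positive, Negative

A rule that fits every label: length ≥ 5 AND contains 'a' — true of each 'Positive' example, false of each 'Negative' one.
Positive: nduapb, since length 6, has 'a'.
Positive: jdvrya, since length 6, has 'a'.
Negative: icl, since length 3, no 'a'.
Positive: wdbkak, since length 6, has 'a'.
Negative: mcdrejo, since length 7, no 'a'.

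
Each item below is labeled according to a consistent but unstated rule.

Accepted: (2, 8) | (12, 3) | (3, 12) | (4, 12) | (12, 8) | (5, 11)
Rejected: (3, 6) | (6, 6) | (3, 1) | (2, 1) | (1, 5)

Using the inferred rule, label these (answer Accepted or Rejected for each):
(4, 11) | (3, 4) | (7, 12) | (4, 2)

One predicate separates the groups cleanly: max ≥ 8.
(4, 11): max 11 — meets the rule, so Accepted.
(3, 4): max 4 — does not fit, so Rejected.
(7, 12): max 12 — meets the rule, so Accepted.
(4, 2): max 4 — does not fit, so Rejected.

Accepted, Rejected, Accepted, Rejected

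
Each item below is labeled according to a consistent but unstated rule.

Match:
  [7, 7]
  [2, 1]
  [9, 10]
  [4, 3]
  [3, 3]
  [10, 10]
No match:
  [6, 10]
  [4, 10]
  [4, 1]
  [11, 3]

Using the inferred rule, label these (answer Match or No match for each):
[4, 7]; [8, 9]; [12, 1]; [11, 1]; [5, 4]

No match, Match, No match, No match, Match

All 'Match' examples share one property — |first − second| ≤ 1 — and every 'No match' example lacks it.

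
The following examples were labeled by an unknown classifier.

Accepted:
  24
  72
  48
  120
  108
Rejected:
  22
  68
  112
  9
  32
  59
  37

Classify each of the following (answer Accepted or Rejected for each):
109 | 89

The pattern is that an item is 'Accepted' exactly when: multiple of 6.

Rejected, Rejected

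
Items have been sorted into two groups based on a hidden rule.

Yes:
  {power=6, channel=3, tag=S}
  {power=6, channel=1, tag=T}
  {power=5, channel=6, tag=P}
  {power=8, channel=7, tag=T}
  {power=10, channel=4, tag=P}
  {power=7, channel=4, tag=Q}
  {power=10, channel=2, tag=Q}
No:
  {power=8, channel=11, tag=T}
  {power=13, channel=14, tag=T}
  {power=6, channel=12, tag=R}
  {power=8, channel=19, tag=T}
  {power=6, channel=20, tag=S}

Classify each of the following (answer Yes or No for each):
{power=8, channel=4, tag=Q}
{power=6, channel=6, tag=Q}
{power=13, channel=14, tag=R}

Yes, Yes, No

Rule: channel ≤ 7. This holds for each 'Yes' example and fails for each 'No' one.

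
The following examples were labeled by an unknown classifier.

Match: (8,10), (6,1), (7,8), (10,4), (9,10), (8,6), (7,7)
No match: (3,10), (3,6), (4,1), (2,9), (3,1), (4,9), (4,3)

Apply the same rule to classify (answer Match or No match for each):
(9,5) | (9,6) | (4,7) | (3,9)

Match, Match, No match, No match

Every 'Match' example satisfies: first ≥ 6. None of the 'No match' examples do.
(9,5) — first 9, hence Match.
(9,6) — first 9, hence Match.
(4,7) — first 4, hence No match.
(3,9) — first 3, hence No match.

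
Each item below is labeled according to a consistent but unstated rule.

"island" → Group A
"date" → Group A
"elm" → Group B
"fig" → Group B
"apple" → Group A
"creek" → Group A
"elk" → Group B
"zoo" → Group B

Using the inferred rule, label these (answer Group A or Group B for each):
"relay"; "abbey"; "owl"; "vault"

Group A, Group A, Group B, Group A

The classifier is using: length ≥ 4.
"relay": Group A (length 5). "abbey": Group A (length 5). "owl": Group B (length 3). "vault": Group A (length 5).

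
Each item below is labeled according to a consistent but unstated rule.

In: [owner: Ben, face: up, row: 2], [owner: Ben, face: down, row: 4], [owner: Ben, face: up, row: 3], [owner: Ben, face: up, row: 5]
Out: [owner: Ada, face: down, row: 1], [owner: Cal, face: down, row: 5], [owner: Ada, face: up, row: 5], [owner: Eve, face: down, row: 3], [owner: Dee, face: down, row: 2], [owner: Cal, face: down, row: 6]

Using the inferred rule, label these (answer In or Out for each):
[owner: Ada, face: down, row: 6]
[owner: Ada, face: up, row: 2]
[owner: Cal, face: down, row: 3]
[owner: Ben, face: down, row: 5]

Out, Out, Out, In

Every 'In' example satisfies: owner is Ben. None of the 'Out' examples do.
[owner: Ada, face: down, row: 6]: owner is Ada — doesn't match, so Out.
[owner: Ada, face: up, row: 2]: owner is Ada — doesn't match, so Out.
[owner: Cal, face: down, row: 3]: owner is Cal — doesn't match, so Out.
[owner: Ben, face: down, row: 5]: owner is Ben — checks out, so In.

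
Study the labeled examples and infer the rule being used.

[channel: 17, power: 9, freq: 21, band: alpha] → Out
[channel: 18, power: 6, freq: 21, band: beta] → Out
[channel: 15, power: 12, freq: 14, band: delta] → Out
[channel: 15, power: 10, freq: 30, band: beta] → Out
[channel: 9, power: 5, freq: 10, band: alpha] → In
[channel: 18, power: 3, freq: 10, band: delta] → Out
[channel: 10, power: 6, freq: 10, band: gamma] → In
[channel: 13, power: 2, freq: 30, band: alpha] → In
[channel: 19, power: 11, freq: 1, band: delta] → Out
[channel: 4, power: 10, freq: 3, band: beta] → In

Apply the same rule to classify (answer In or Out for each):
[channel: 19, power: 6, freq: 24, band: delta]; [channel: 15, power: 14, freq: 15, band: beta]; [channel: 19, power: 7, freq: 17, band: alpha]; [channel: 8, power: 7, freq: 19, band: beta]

Out, Out, Out, In

The common property of the 'In' items is: channel ≤ 13. No 'Out' item has it.
[channel: 19, power: 6, freq: 24, band: delta] — channel = 19, hence Out.
[channel: 15, power: 14, freq: 15, band: beta] — channel = 15, hence Out.
[channel: 19, power: 7, freq: 17, band: alpha] — channel = 19, hence Out.
[channel: 8, power: 7, freq: 19, band: beta] — channel = 8, hence In.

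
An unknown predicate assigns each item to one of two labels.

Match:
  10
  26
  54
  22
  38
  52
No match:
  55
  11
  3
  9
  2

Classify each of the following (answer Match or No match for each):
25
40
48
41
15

'Match' ⟺ even AND at least 3.

No match, Match, Match, No match, No match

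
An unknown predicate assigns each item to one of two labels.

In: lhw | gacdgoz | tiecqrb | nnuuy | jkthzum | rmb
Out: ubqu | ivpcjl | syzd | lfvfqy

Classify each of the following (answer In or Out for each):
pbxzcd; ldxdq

Out, In

The pattern is that an item is 'In' exactly when: odd length.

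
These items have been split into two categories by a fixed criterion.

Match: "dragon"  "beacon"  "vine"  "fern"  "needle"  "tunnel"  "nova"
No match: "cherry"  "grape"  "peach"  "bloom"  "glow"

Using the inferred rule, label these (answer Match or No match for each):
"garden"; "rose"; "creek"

The common property of the 'Match' items is: contains 'n'. No 'No match' item has it.
"garden" → has 'n' → Match. "rose" → no 'n' → No match. "creek" → no 'n' → No match.

Match, No match, No match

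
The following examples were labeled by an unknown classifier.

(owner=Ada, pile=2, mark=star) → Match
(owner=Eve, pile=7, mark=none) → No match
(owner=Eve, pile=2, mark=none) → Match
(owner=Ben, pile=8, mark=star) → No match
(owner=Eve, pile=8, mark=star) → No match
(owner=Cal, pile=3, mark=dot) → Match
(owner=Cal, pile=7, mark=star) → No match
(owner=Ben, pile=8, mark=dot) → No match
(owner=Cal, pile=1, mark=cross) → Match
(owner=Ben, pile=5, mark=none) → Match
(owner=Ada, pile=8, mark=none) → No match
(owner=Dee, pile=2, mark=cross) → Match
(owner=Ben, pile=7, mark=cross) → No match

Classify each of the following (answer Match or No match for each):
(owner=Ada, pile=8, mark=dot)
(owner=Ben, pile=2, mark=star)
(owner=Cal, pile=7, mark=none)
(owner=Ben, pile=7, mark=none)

No match, Match, No match, No match

'Match' ⟺ pile ≤ 5.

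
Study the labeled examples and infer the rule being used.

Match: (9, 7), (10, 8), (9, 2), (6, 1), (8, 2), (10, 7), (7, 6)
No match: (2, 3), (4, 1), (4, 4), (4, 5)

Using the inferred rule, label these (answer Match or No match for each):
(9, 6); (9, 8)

Match, Match

The distinguishing property — first ≥ 5 — holds for all the 'Match' cases and none of the 'No match' cases.
(9, 6): Match (first 9).
(9, 8): Match (first 9).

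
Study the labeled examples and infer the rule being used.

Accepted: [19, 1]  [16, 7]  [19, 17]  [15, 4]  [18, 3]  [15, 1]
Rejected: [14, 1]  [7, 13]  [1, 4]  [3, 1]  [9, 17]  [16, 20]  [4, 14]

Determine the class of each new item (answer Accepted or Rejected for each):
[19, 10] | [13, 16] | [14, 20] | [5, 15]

Accepted, Rejected, Rejected, Rejected

The common property of the 'Accepted' items is: first > second AND sum ≥ 16. No 'Rejected' item has it.
Accepted: [19, 10], since 19 > 10, 19+10 = 29. Rejected: [13, 16], since 13 < 16, 13+16 = 29. Rejected: [14, 20], since 14 < 20, 14+20 = 34. Rejected: [5, 15], since 5 < 15, 5+15 = 20.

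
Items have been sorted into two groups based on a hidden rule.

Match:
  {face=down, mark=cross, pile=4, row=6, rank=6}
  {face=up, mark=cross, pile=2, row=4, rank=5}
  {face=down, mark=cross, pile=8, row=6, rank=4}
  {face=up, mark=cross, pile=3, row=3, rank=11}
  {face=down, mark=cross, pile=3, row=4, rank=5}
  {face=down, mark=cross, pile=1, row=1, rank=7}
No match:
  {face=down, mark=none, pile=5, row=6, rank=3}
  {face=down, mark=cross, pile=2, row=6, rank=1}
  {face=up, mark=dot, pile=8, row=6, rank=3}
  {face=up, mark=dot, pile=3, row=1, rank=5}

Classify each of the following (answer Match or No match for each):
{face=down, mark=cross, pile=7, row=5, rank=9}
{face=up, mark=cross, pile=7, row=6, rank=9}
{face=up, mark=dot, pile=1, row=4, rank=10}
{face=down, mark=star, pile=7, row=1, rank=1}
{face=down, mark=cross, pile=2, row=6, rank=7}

Match, Match, No match, No match, Match

Every 'Match' example satisfies: mark is cross AND rank ≥ 3. None of the 'No match' examples do.
Match: {face=down, mark=cross, pile=7, row=5, rank=9}, since mark is cross, rank = 9. Match: {face=up, mark=cross, pile=7, row=6, rank=9}, since mark is cross, rank = 9. No match: {face=up, mark=dot, pile=1, row=4, rank=10}, since mark is dot, rank = 10. No match: {face=down, mark=star, pile=7, row=1, rank=1}, since mark is star, rank = 1. Match: {face=down, mark=cross, pile=2, row=6, rank=7}, since mark is cross, rank = 7.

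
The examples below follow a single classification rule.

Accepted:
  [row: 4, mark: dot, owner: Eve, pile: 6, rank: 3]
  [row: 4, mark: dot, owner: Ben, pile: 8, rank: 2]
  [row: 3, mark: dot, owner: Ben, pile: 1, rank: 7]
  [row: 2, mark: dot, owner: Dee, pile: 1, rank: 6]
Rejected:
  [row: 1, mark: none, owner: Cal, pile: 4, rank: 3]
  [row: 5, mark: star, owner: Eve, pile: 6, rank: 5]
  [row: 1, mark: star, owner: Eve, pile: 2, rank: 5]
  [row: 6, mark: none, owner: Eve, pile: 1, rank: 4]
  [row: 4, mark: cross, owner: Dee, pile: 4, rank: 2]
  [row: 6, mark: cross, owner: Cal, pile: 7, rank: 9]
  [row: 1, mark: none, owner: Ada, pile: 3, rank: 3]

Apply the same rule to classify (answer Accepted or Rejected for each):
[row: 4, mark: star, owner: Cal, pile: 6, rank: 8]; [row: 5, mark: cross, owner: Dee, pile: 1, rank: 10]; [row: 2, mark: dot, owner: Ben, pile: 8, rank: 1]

Rejected, Rejected, Accepted

'Accepted' ⟺ mark is dot.
[row: 4, mark: star, owner: Cal, pile: 6, rank: 8]: Rejected (mark is star).
[row: 5, mark: cross, owner: Dee, pile: 1, rank: 10]: Rejected (mark is cross).
[row: 2, mark: dot, owner: Ben, pile: 8, rank: 1]: Accepted (mark is dot).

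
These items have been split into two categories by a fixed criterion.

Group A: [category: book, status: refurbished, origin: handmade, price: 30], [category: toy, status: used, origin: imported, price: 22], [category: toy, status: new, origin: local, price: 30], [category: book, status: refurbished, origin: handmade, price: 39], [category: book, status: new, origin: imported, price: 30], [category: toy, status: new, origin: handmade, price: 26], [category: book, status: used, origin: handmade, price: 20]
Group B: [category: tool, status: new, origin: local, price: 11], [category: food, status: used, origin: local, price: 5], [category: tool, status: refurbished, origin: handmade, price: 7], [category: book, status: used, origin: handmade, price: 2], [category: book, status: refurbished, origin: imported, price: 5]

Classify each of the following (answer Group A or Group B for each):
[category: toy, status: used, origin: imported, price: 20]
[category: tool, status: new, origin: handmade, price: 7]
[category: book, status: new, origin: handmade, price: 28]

Group A, Group B, Group A

The common property of the 'Group A' items is: price ≥ 20. No 'Group B' item has it.
[category: toy, status: used, origin: imported, price: 20]: price = 20, satisfies this → Group A. [category: tool, status: new, origin: handmade, price: 7]: price = 7, doesn't match → Group B. [category: book, status: new, origin: handmade, price: 28]: price = 28, satisfies this → Group A.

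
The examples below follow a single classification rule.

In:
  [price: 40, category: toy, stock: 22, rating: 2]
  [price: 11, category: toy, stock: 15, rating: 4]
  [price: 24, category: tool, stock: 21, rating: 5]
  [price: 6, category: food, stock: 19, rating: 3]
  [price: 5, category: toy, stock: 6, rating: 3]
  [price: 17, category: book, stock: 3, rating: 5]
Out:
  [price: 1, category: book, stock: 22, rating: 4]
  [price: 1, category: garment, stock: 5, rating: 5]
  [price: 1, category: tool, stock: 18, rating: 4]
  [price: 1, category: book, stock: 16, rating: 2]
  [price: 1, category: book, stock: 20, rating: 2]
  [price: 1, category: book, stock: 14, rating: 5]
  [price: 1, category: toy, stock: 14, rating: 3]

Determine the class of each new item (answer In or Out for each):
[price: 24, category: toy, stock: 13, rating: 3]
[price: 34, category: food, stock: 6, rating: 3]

In, In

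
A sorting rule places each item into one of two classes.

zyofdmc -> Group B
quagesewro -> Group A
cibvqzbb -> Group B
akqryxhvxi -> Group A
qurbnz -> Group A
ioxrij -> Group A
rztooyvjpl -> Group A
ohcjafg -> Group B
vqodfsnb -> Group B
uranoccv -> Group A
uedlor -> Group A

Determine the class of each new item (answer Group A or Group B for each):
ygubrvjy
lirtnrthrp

Every 'Group A' example satisfies: contains 'r'. None of the 'Group B' examples do.
ygubrvjy: has 'r', passes → Group A. lirtnrthrp: has 'r', passes → Group A.

Group A, Group A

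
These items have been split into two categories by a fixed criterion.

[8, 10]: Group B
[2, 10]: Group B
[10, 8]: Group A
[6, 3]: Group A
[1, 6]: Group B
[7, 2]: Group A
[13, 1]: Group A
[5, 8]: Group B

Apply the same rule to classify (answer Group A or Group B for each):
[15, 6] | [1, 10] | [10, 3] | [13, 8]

The pattern is that an item is 'Group A' exactly when: first > second.
[15, 6] → 15 > 6 → Group A.
[1, 10] → 1 < 10 → Group B.
[10, 3] → 10 > 3 → Group A.
[13, 8] → 13 > 8 → Group A.

Group A, Group B, Group A, Group A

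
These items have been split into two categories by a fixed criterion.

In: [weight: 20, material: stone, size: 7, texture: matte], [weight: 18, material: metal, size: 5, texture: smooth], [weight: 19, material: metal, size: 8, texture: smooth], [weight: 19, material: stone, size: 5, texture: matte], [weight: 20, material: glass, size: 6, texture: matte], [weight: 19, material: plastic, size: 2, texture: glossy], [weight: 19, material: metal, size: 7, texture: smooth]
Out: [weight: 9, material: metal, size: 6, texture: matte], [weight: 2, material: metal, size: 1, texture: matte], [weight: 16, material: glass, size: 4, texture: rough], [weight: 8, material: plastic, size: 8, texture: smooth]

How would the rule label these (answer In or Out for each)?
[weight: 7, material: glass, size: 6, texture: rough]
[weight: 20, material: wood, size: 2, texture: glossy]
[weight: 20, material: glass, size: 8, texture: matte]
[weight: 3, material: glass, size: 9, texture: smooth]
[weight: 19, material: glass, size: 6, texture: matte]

Out, In, In, Out, In

The distinguishing property — weight ≥ 18 — holds for all the 'In' cases and none of the 'Out' cases.
[weight: 7, material: glass, size: 6, texture: rough] → weight = 7 → Out. [weight: 20, material: wood, size: 2, texture: glossy] → weight = 20 → In. [weight: 20, material: glass, size: 8, texture: matte] → weight = 20 → In. [weight: 3, material: glass, size: 9, texture: smooth] → weight = 3 → Out. [weight: 19, material: glass, size: 6, texture: matte] → weight = 19 → In.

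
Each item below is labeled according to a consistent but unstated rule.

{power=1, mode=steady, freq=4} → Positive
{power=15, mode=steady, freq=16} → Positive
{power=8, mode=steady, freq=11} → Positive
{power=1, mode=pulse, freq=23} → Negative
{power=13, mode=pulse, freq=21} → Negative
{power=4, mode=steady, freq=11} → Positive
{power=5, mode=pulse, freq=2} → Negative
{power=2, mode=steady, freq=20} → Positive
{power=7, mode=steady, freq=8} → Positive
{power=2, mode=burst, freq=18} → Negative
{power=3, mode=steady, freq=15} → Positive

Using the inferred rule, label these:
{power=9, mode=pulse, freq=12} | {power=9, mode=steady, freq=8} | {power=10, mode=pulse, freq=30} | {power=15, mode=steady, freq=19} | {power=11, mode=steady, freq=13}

Checking candidate rules against both groups, what survives is: mode is steady.
{power=9, mode=pulse, freq=12}: Negative (mode is pulse).
{power=9, mode=steady, freq=8}: Positive (mode is steady).
{power=10, mode=pulse, freq=30}: Negative (mode is pulse).
{power=15, mode=steady, freq=19}: Positive (mode is steady).
{power=11, mode=steady, freq=13}: Positive (mode is steady).

Negative, Positive, Negative, Positive, Positive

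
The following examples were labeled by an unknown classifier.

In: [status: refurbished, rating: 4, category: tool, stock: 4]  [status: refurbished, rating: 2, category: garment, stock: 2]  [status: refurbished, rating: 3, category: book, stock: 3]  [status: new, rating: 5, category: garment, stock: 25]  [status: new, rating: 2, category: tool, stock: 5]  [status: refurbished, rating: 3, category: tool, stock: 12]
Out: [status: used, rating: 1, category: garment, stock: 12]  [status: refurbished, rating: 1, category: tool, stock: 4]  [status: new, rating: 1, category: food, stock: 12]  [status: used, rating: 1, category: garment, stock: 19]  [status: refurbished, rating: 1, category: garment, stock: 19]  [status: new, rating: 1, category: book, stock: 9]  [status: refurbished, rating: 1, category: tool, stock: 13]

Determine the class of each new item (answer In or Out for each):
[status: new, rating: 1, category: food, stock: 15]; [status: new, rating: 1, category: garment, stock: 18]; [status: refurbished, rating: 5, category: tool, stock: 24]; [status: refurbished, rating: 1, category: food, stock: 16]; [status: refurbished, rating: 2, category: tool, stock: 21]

A rule that fits every label: rating ≥ 2 — true of each 'In' example, false of each 'Out' one.
[status: new, rating: 1, category: food, stock: 15]: rating = 1 — does not fit, so Out.
[status: new, rating: 1, category: garment, stock: 18]: rating = 1 — does not fit, so Out.
[status: refurbished, rating: 5, category: tool, stock: 24]: rating = 5 — passes, so In.
[status: refurbished, rating: 1, category: food, stock: 16]: rating = 1 — does not fit, so Out.
[status: refurbished, rating: 2, category: tool, stock: 21]: rating = 2 — passes, so In.

Out, Out, In, Out, In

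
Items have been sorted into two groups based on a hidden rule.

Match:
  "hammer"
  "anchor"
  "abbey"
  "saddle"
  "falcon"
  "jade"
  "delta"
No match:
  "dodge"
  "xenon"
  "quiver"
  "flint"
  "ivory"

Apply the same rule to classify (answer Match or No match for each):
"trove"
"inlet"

Looking at the examples, the only property every 'Match' case has and every 'No match' case lacks is: contains 'a'.

No match, No match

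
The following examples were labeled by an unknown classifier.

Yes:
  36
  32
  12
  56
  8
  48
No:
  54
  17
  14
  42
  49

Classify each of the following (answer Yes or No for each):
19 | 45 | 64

The pattern is that an item is 'Yes' exactly when: multiple of 4.
19: 19 = 4·4 + 3 — does not fit, so No.
45: 45 = 4·11 + 1 — does not fit, so No.
64: 64 = 4·16 — meets the rule, so Yes.

No, No, Yes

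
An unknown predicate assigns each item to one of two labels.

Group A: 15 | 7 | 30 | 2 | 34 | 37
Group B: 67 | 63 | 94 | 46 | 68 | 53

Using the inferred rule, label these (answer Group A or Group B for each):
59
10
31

Every 'Group A' example satisfies: at most 37. None of the 'Group B' examples do.

Group B, Group A, Group A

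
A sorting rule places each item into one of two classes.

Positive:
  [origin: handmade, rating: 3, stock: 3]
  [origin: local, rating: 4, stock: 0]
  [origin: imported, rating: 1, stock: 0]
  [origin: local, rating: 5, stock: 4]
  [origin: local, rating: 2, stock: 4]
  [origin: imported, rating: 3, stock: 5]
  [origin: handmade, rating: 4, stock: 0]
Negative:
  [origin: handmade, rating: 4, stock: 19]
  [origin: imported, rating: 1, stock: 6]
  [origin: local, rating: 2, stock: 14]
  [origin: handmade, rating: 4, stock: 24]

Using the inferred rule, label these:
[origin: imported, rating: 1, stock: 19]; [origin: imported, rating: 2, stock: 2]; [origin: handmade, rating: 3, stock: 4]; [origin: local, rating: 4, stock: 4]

Negative, Positive, Positive, Positive

The pattern is that an item is 'Positive' exactly when: stock ≤ 5.
[origin: imported, rating: 1, stock: 19]: Negative (stock = 19). [origin: imported, rating: 2, stock: 2]: Positive (stock = 2). [origin: handmade, rating: 3, stock: 4]: Positive (stock = 4). [origin: local, rating: 4, stock: 4]: Positive (stock = 4).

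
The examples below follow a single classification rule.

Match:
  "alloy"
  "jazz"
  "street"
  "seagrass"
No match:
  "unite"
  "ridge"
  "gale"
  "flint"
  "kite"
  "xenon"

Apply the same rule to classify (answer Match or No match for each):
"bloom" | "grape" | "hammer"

Match, No match, Match

Looking at the examples, the only property every 'Match' case has and every 'No match' case lacks is: has a double letter.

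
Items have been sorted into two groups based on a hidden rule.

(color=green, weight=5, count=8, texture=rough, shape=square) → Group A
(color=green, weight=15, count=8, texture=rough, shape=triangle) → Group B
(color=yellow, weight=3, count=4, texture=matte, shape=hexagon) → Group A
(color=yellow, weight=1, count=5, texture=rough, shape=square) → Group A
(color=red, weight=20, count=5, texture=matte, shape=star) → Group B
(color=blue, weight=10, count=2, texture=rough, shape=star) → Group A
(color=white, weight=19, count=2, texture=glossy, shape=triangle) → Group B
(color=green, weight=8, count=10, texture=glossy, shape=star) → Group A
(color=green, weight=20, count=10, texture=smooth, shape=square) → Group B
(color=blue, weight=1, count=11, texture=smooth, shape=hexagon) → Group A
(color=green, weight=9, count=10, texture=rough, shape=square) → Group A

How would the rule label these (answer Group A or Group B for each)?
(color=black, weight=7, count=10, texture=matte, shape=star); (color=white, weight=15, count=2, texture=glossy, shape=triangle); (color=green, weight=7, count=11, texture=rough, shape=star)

Group A, Group B, Group A

Rule: weight ≤ 10. This holds for each 'Group A' example and fails for each 'Group B' one.
(color=black, weight=7, count=10, texture=matte, shape=star): weight = 7 — fits, so Group A. (color=white, weight=15, count=2, texture=glossy, shape=triangle): weight = 15 — fails this test, so Group B. (color=green, weight=7, count=11, texture=rough, shape=star): weight = 7 — fits, so Group A.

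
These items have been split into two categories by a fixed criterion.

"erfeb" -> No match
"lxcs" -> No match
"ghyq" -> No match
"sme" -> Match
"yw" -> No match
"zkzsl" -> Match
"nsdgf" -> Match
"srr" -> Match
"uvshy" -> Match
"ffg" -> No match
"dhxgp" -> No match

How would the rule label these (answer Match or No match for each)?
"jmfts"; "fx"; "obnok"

Match, No match, No match

The pattern is that an item is 'Match' exactly when: odd length AND contains 's'.
"jmfts" — length 5, has 's', hence Match.
"fx" — length 2, no 's', hence No match.
"obnok" — length 5, no 's', hence No match.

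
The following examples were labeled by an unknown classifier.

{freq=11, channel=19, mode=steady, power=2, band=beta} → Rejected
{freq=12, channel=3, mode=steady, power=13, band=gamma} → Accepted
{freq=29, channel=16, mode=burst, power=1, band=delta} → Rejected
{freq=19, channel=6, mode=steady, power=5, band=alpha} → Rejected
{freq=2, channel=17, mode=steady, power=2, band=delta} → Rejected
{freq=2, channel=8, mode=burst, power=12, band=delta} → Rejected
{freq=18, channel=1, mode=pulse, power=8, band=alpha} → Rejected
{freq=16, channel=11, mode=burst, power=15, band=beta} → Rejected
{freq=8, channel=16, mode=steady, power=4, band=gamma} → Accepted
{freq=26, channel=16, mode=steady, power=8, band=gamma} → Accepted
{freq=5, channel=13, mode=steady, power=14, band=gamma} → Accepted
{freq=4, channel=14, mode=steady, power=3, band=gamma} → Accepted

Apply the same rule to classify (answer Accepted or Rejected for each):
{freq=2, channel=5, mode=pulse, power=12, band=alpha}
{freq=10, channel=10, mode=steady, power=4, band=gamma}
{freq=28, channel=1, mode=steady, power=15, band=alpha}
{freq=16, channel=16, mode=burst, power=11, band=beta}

Rejected, Accepted, Rejected, Rejected

The simplest hypothesis consistent with all the labels is: band is gamma.
{freq=2, channel=5, mode=pulse, power=12, band=alpha} — band is alpha, hence Rejected.
{freq=10, channel=10, mode=steady, power=4, band=gamma} — band is gamma, hence Accepted.
{freq=28, channel=1, mode=steady, power=15, band=alpha} — band is alpha, hence Rejected.
{freq=16, channel=16, mode=burst, power=11, band=beta} — band is beta, hence Rejected.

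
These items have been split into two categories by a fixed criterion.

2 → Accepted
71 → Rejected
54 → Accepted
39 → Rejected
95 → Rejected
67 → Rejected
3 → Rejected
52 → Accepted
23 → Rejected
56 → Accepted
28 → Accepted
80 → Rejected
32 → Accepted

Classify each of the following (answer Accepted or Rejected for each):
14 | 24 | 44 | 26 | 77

The rule appears to be: even AND at most 56.
14 → 14 is even, 14 ≤ 56 → Accepted.
24 → 24 is even, 24 ≤ 56 → Accepted.
44 → 44 is even, 44 ≤ 56 → Accepted.
26 → 26 is even, 26 ≤ 56 → Accepted.
77 → 77 is odd, 77 > 56 → Rejected.

Accepted, Accepted, Accepted, Accepted, Rejected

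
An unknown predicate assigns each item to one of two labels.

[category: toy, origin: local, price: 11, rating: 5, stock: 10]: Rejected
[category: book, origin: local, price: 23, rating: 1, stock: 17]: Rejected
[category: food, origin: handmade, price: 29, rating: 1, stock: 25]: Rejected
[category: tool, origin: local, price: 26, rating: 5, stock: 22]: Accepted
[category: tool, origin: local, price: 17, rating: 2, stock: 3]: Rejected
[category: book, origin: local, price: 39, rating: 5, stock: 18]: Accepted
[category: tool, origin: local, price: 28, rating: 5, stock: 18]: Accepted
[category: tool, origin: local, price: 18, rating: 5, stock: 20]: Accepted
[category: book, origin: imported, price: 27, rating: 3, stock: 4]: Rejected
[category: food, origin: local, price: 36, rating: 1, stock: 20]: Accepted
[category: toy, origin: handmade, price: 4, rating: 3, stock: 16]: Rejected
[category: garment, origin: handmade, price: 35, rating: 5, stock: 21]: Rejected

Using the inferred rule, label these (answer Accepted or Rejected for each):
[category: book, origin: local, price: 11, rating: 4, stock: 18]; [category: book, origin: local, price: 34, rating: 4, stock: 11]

The simplest hypothesis consistent with all the labels is: origin is local AND stock ≥ 18.
Accepted: [category: book, origin: local, price: 11, rating: 4, stock: 18], since origin is local, stock = 18. Rejected: [category: book, origin: local, price: 34, rating: 4, stock: 11], since origin is local, stock = 11.

Accepted, Rejected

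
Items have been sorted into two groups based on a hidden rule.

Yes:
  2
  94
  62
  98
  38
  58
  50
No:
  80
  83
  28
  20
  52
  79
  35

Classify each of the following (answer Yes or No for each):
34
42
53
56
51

Yes, Yes, No, No, No

Looking at the examples, the only property every 'Yes' case has and every 'No' case lacks is: ≡ 2 (mod 4).
34 → 34 mod 4 = 2 → Yes.
42 → 42 mod 4 = 2 → Yes.
53 → 53 mod 4 = 1 → No.
56 → 56 mod 4 = 0 → No.
51 → 51 mod 4 = 3 → No.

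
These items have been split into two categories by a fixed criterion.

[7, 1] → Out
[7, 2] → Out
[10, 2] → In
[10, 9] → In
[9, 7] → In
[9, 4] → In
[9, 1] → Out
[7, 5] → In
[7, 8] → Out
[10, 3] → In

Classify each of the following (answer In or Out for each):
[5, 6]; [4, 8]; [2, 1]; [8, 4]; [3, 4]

The classifier is using: first > second AND sum ≥ 12.
[5, 6]: 5 < 6, 5+6 = 11, does not satisfy this → Out.
[4, 8]: 4 < 8, 4+8 = 12, does not satisfy this → Out.
[2, 1]: 2 > 1, 2+1 = 3, does not satisfy this → Out.
[8, 4]: 8 > 4, 8+4 = 12, meets the rule → In.
[3, 4]: 3 < 4, 3+4 = 7, does not satisfy this → Out.

Out, Out, Out, In, Out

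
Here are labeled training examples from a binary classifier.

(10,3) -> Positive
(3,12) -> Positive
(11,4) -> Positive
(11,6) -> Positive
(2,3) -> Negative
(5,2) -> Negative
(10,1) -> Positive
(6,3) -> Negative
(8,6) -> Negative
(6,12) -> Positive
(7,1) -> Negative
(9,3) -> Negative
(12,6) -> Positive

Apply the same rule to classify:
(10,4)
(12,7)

Positive, Positive

The simplest hypothesis consistent with all the labels is: max ≥ 10.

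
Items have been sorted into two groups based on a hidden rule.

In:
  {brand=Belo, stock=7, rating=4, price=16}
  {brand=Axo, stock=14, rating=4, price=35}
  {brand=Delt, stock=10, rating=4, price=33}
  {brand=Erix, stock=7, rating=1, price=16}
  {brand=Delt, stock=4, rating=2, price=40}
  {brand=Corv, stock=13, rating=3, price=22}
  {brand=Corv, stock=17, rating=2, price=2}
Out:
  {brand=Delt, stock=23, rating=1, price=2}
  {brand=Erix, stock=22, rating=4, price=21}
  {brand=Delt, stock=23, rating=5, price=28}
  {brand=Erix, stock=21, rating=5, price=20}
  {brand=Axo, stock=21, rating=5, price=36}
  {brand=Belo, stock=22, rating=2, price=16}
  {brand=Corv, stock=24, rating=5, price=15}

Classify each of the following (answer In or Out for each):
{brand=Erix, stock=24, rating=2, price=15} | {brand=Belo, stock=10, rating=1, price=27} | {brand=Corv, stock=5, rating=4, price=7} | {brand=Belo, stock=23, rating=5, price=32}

Out, In, In, Out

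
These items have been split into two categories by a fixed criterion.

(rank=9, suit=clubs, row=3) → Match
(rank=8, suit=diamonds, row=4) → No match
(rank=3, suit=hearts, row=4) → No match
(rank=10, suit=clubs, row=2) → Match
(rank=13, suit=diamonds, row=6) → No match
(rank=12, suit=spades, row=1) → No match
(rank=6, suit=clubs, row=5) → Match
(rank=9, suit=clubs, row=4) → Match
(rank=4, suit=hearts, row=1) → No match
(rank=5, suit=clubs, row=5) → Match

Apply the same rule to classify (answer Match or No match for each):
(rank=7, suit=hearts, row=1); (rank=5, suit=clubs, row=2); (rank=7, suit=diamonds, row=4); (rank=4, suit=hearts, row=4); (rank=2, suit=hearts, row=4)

'Match' ⟺ suit is clubs.
(rank=7, suit=hearts, row=1): suit is hearts, does not fit → No match.
(rank=5, suit=clubs, row=2): suit is clubs, qualifies → Match.
(rank=7, suit=diamonds, row=4): suit is diamonds, does not fit → No match.
(rank=4, suit=hearts, row=4): suit is hearts, does not fit → No match.
(rank=2, suit=hearts, row=4): suit is hearts, does not fit → No match.

No match, Match, No match, No match, No match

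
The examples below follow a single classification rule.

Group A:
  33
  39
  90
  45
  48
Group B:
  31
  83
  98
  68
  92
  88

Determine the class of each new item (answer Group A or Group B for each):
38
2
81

A rule that fits every label: multiple of 3 — true of each 'Group A' example, false of each 'Group B' one.
38: 38 = 3·12 + 2 — does not satisfy this, so Group B.
2: 2 = 3·0 + 2 — does not satisfy this, so Group B.
81: 81 = 3·27 — meets the rule, so Group A.

Group B, Group B, Group A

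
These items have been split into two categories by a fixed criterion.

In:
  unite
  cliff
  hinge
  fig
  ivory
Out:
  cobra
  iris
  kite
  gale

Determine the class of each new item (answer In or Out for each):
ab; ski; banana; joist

Out, In, Out, In

Every 'In' example satisfies: odd length AND contains 'i'. None of the 'Out' examples do.
ab — length 2, no 'i', hence Out. ski — length 3, has 'i', hence In. banana — length 6, no 'i', hence Out. joist — length 5, has 'i', hence In.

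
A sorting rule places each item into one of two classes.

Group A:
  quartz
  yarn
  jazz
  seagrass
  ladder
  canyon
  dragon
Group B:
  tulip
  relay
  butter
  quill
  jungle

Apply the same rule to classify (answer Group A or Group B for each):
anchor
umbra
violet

'Group A' ⟺ even length AND contains 'a'.
anchor: length 6, has 'a', qualifies → Group A. umbra: length 5, has 'a', does not fit → Group B. violet: length 6, no 'a', does not fit → Group B.

Group A, Group B, Group B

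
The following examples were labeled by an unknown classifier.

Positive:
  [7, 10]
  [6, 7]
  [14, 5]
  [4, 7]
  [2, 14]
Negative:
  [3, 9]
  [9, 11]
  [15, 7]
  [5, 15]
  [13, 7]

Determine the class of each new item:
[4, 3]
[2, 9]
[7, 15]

The distinguishing property — product is even — holds for all the 'Positive' cases and none of the 'Negative' cases.
[4, 3]: Positive (4·3 = 12). [2, 9]: Positive (2·9 = 18). [7, 15]: Negative (7·15 = 105).

Positive, Positive, Negative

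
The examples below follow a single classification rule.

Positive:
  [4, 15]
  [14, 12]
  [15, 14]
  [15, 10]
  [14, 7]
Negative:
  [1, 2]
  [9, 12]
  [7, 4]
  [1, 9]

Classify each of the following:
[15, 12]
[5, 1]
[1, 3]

Positive, Negative, Negative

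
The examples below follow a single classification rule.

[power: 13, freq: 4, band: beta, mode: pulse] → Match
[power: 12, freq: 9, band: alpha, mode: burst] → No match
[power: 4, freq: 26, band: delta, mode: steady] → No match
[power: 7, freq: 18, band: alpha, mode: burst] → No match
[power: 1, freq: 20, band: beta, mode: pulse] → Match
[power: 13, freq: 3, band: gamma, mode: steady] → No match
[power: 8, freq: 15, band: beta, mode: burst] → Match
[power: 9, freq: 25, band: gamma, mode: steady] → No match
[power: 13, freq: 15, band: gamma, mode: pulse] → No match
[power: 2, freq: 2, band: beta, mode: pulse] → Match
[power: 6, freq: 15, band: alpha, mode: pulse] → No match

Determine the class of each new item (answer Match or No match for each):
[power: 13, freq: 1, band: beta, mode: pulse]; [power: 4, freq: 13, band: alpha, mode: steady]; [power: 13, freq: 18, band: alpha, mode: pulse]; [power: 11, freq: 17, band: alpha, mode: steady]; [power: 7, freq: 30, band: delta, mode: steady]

Every 'Match' example satisfies: band is beta. None of the 'No match' examples do.
[power: 13, freq: 1, band: beta, mode: pulse]: band is beta, matches → Match. [power: 4, freq: 13, band: alpha, mode: steady]: band is alpha, does not fit → No match. [power: 13, freq: 18, band: alpha, mode: pulse]: band is alpha, does not fit → No match. [power: 11, freq: 17, band: alpha, mode: steady]: band is alpha, does not fit → No match. [power: 7, freq: 30, band: delta, mode: steady]: band is delta, does not fit → No match.

Match, No match, No match, No match, No match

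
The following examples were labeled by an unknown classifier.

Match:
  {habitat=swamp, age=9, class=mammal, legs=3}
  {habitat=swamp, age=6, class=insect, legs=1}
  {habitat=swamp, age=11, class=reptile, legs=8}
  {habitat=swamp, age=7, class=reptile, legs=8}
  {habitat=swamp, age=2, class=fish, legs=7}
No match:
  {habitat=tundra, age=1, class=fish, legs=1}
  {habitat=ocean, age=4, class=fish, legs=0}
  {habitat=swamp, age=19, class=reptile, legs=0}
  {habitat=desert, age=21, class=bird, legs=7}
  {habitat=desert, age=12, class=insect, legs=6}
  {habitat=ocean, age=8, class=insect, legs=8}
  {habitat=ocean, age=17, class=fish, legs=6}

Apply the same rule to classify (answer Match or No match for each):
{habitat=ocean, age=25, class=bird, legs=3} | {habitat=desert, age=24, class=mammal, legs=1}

No match, No match

The common property of the 'Match' items is: habitat is swamp AND age ≤ 11. No 'No match' item has it.
{habitat=ocean, age=25, class=bird, legs=3}: habitat is ocean, age = 25 — lacks this property, so No match.
{habitat=desert, age=24, class=mammal, legs=1}: habitat is desert, age = 24 — lacks this property, so No match.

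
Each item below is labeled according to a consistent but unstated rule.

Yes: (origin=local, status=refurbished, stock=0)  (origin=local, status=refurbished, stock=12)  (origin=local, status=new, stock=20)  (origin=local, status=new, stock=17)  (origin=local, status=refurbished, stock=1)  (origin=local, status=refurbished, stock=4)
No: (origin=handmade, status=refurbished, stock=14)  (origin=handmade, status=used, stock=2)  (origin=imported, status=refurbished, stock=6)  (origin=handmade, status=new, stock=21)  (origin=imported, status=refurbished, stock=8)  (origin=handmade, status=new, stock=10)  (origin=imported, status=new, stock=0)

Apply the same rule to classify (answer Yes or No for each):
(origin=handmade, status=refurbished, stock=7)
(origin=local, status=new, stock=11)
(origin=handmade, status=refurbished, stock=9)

The pattern is that an item is 'Yes' exactly when: origin is local.
No: (origin=handmade, status=refurbished, stock=7), since origin is handmade. Yes: (origin=local, status=new, stock=11), since origin is local. No: (origin=handmade, status=refurbished, stock=9), since origin is handmade.

No, Yes, No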